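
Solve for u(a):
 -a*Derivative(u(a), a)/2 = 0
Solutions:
 u(a) = C1


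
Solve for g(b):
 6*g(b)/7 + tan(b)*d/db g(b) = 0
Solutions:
 g(b) = C1/sin(b)^(6/7)


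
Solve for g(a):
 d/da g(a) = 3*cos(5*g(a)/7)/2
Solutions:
 -3*a/2 - 7*log(sin(5*g(a)/7) - 1)/10 + 7*log(sin(5*g(a)/7) + 1)/10 = C1


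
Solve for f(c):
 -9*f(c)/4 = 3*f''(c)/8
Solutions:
 f(c) = C1*sin(sqrt(6)*c) + C2*cos(sqrt(6)*c)


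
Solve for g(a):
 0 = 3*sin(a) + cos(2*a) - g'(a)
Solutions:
 g(a) = C1 + sin(2*a)/2 - 3*cos(a)


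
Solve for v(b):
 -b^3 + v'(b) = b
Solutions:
 v(b) = C1 + b^4/4 + b^2/2


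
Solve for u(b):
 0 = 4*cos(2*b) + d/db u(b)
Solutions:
 u(b) = C1 - 2*sin(2*b)


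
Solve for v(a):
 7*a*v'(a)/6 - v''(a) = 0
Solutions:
 v(a) = C1 + C2*erfi(sqrt(21)*a/6)


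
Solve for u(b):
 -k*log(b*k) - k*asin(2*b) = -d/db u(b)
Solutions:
 u(b) = C1 + k*(b*log(b*k) + b*asin(2*b) - b + sqrt(1 - 4*b^2)/2)


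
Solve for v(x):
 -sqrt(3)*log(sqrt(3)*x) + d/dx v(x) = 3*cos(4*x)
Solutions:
 v(x) = C1 + sqrt(3)*x*(log(x) - 1) + sqrt(3)*x*log(3)/2 + 3*sin(4*x)/4


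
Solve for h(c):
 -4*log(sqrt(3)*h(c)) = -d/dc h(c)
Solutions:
 -Integral(1/(2*log(_y) + log(3)), (_y, h(c)))/2 = C1 - c


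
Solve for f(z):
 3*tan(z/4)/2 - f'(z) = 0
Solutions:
 f(z) = C1 - 6*log(cos(z/4))


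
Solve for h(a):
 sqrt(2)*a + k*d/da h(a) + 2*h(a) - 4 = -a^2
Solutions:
 h(a) = C1*exp(-2*a/k) - a^2/2 + a*k/2 - sqrt(2)*a/2 - k^2/4 + sqrt(2)*k/4 + 2


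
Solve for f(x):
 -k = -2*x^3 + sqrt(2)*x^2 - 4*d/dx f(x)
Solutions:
 f(x) = C1 + k*x/4 - x^4/8 + sqrt(2)*x^3/12


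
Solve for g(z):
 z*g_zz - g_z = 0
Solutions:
 g(z) = C1 + C2*z^2


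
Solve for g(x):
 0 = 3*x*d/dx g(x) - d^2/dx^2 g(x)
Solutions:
 g(x) = C1 + C2*erfi(sqrt(6)*x/2)


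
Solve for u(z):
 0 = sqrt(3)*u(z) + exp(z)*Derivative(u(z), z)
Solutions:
 u(z) = C1*exp(sqrt(3)*exp(-z))


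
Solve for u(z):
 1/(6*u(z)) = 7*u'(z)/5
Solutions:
 u(z) = -sqrt(C1 + 105*z)/21
 u(z) = sqrt(C1 + 105*z)/21


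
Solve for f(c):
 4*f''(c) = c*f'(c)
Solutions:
 f(c) = C1 + C2*erfi(sqrt(2)*c/4)


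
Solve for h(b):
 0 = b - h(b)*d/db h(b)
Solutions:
 h(b) = -sqrt(C1 + b^2)
 h(b) = sqrt(C1 + b^2)


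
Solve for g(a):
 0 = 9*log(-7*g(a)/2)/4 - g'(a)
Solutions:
 -4*Integral(1/(log(-_y) - log(2) + log(7)), (_y, g(a)))/9 = C1 - a


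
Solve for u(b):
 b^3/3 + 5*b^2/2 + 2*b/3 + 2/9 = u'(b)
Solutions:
 u(b) = C1 + b^4/12 + 5*b^3/6 + b^2/3 + 2*b/9


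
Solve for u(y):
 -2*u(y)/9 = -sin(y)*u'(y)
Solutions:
 u(y) = C1*(cos(y) - 1)^(1/9)/(cos(y) + 1)^(1/9)


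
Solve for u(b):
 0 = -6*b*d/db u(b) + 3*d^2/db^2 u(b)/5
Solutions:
 u(b) = C1 + C2*erfi(sqrt(5)*b)


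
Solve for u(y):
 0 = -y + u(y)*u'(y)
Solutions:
 u(y) = -sqrt(C1 + y^2)
 u(y) = sqrt(C1 + y^2)


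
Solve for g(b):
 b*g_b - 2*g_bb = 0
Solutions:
 g(b) = C1 + C2*erfi(b/2)


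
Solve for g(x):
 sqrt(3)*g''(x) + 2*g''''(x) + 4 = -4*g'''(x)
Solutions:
 g(x) = C1 + C2*x + C3*exp(x*(-1 + sqrt(2)*sqrt(2 - sqrt(3))/2)) + C4*exp(-x*(sqrt(2)*sqrt(2 - sqrt(3))/2 + 1)) - 2*sqrt(3)*x^2/3


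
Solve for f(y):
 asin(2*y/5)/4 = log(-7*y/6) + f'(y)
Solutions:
 f(y) = C1 - y*log(-y) + y*asin(2*y/5)/4 - y*log(7) + y + y*log(6) + sqrt(25 - 4*y^2)/8


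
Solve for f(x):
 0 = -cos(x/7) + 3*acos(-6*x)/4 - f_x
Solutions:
 f(x) = C1 + 3*x*acos(-6*x)/4 + sqrt(1 - 36*x^2)/8 - 7*sin(x/7)


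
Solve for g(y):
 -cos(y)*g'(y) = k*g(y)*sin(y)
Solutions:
 g(y) = C1*exp(k*log(cos(y)))


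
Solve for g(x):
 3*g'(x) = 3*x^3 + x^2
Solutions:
 g(x) = C1 + x^4/4 + x^3/9


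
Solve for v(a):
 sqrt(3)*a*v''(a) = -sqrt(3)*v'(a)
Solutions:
 v(a) = C1 + C2*log(a)


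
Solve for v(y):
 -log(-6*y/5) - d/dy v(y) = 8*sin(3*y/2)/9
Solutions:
 v(y) = C1 - y*log(-y) - y*log(6) + y + y*log(5) + 16*cos(3*y/2)/27


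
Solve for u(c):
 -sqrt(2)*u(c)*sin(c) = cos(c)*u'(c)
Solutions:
 u(c) = C1*cos(c)^(sqrt(2))


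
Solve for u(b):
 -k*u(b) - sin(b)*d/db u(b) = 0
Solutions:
 u(b) = C1*exp(k*(-log(cos(b) - 1) + log(cos(b) + 1))/2)


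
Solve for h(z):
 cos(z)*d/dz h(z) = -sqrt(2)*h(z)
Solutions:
 h(z) = C1*(sin(z) - 1)^(sqrt(2)/2)/(sin(z) + 1)^(sqrt(2)/2)


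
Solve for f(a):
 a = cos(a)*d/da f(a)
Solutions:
 f(a) = C1 + Integral(a/cos(a), a)


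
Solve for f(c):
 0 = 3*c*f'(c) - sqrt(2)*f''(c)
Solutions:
 f(c) = C1 + C2*erfi(2^(1/4)*sqrt(3)*c/2)


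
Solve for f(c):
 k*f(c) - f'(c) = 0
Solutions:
 f(c) = C1*exp(c*k)


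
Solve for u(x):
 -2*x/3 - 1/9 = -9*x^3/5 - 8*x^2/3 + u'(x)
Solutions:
 u(x) = C1 + 9*x^4/20 + 8*x^3/9 - x^2/3 - x/9


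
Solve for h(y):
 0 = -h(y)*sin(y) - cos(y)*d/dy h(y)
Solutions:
 h(y) = C1*cos(y)


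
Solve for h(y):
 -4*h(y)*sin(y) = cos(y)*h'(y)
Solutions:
 h(y) = C1*cos(y)^4


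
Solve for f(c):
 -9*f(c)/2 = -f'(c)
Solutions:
 f(c) = C1*exp(9*c/2)


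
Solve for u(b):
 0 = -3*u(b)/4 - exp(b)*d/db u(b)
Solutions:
 u(b) = C1*exp(3*exp(-b)/4)


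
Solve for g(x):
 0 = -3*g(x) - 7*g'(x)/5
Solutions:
 g(x) = C1*exp(-15*x/7)


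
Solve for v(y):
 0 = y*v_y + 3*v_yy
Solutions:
 v(y) = C1 + C2*erf(sqrt(6)*y/6)


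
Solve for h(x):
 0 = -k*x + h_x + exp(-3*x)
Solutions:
 h(x) = C1 + k*x^2/2 + exp(-3*x)/3


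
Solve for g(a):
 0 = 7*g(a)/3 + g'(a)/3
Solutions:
 g(a) = C1*exp(-7*a)


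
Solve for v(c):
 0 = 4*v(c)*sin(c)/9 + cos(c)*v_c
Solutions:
 v(c) = C1*cos(c)^(4/9)


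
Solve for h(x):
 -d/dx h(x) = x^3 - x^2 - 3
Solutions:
 h(x) = C1 - x^4/4 + x^3/3 + 3*x


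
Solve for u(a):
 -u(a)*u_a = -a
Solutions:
 u(a) = -sqrt(C1 + a^2)
 u(a) = sqrt(C1 + a^2)


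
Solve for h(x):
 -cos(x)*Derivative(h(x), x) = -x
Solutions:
 h(x) = C1 + Integral(x/cos(x), x)


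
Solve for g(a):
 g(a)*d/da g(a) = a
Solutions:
 g(a) = -sqrt(C1 + a^2)
 g(a) = sqrt(C1 + a^2)


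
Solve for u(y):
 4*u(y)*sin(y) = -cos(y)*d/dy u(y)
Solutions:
 u(y) = C1*cos(y)^4


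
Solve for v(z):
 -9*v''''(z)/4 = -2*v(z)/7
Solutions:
 v(z) = C1*exp(-14^(3/4)*sqrt(3)*z/21) + C2*exp(14^(3/4)*sqrt(3)*z/21) + C3*sin(14^(3/4)*sqrt(3)*z/21) + C4*cos(14^(3/4)*sqrt(3)*z/21)


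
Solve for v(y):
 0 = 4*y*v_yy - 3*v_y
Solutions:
 v(y) = C1 + C2*y^(7/4)


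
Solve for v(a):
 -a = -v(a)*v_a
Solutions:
 v(a) = -sqrt(C1 + a^2)
 v(a) = sqrt(C1 + a^2)


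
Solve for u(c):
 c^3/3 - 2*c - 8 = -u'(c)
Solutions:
 u(c) = C1 - c^4/12 + c^2 + 8*c


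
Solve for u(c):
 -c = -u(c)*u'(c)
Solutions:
 u(c) = -sqrt(C1 + c^2)
 u(c) = sqrt(C1 + c^2)


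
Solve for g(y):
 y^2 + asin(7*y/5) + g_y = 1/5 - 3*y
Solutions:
 g(y) = C1 - y^3/3 - 3*y^2/2 - y*asin(7*y/5) + y/5 - sqrt(25 - 49*y^2)/7


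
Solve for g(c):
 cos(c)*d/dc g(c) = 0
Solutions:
 g(c) = C1


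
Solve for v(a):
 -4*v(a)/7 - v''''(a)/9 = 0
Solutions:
 v(a) = (C1*sin(sqrt(3)*7^(3/4)*a/7) + C2*cos(sqrt(3)*7^(3/4)*a/7))*exp(-sqrt(3)*7^(3/4)*a/7) + (C3*sin(sqrt(3)*7^(3/4)*a/7) + C4*cos(sqrt(3)*7^(3/4)*a/7))*exp(sqrt(3)*7^(3/4)*a/7)


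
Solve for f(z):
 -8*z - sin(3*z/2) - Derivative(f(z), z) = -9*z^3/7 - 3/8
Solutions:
 f(z) = C1 + 9*z^4/28 - 4*z^2 + 3*z/8 + 2*cos(3*z/2)/3


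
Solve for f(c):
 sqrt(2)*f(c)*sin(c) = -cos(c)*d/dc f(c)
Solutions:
 f(c) = C1*cos(c)^(sqrt(2))


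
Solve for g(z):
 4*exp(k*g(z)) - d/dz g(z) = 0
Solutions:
 g(z) = Piecewise((log(-1/(C1*k + 4*k*z))/k, Ne(k, 0)), (nan, True))
 g(z) = Piecewise((C1 + 4*z, Eq(k, 0)), (nan, True))


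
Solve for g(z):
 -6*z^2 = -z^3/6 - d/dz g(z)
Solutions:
 g(z) = C1 - z^4/24 + 2*z^3


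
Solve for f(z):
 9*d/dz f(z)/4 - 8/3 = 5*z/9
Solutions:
 f(z) = C1 + 10*z^2/81 + 32*z/27


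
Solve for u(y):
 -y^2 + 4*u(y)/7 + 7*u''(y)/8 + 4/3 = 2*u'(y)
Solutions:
 u(y) = C1*exp(4*y*(2 - sqrt(2))/7) + C2*exp(4*y*(sqrt(2) + 2)/7) + 7*y^2/4 + 49*y/4 + 6755/192


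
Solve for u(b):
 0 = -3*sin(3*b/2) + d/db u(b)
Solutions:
 u(b) = C1 - 2*cos(3*b/2)


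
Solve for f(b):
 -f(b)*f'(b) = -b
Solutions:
 f(b) = -sqrt(C1 + b^2)
 f(b) = sqrt(C1 + b^2)


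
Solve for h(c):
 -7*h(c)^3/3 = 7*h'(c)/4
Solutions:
 h(c) = -sqrt(6)*sqrt(-1/(C1 - 4*c))/2
 h(c) = sqrt(6)*sqrt(-1/(C1 - 4*c))/2


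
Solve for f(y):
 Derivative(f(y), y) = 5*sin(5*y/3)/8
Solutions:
 f(y) = C1 - 3*cos(5*y/3)/8


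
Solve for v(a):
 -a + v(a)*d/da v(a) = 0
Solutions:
 v(a) = -sqrt(C1 + a^2)
 v(a) = sqrt(C1 + a^2)


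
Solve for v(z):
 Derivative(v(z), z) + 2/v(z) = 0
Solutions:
 v(z) = -sqrt(C1 - 4*z)
 v(z) = sqrt(C1 - 4*z)


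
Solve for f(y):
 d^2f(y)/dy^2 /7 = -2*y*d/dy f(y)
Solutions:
 f(y) = C1 + C2*erf(sqrt(7)*y)


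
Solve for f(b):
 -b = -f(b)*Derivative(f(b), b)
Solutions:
 f(b) = -sqrt(C1 + b^2)
 f(b) = sqrt(C1 + b^2)


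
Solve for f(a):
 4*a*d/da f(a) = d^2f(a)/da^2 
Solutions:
 f(a) = C1 + C2*erfi(sqrt(2)*a)


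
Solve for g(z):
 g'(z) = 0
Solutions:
 g(z) = C1


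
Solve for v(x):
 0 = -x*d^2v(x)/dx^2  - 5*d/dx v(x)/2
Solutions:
 v(x) = C1 + C2/x^(3/2)


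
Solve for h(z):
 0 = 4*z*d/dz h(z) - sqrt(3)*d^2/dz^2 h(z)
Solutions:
 h(z) = C1 + C2*erfi(sqrt(2)*3^(3/4)*z/3)


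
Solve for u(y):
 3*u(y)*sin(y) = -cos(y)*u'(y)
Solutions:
 u(y) = C1*cos(y)^3


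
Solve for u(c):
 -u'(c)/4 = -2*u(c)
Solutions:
 u(c) = C1*exp(8*c)


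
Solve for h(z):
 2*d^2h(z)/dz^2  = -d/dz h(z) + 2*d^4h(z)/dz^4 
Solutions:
 h(z) = C1 + C2*exp(-6^(1/3)*z*(2*6^(1/3)/(sqrt(33) + 9)^(1/3) + (sqrt(33) + 9)^(1/3))/12)*sin(2^(1/3)*3^(1/6)*z*(-3^(2/3)*(sqrt(33) + 9)^(1/3) + 6*2^(1/3)/(sqrt(33) + 9)^(1/3))/12) + C3*exp(-6^(1/3)*z*(2*6^(1/3)/(sqrt(33) + 9)^(1/3) + (sqrt(33) + 9)^(1/3))/12)*cos(2^(1/3)*3^(1/6)*z*(-3^(2/3)*(sqrt(33) + 9)^(1/3) + 6*2^(1/3)/(sqrt(33) + 9)^(1/3))/12) + C4*exp(6^(1/3)*z*(2*6^(1/3)/(sqrt(33) + 9)^(1/3) + (sqrt(33) + 9)^(1/3))/6)


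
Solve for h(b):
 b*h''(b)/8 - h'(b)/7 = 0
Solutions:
 h(b) = C1 + C2*b^(15/7)


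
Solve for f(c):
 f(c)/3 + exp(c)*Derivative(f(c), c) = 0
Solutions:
 f(c) = C1*exp(exp(-c)/3)


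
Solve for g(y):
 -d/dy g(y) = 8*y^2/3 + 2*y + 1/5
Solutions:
 g(y) = C1 - 8*y^3/9 - y^2 - y/5


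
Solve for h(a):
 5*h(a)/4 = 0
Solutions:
 h(a) = 0


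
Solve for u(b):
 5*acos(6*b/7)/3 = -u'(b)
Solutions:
 u(b) = C1 - 5*b*acos(6*b/7)/3 + 5*sqrt(49 - 36*b^2)/18


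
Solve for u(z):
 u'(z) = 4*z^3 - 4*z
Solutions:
 u(z) = C1 + z^4 - 2*z^2


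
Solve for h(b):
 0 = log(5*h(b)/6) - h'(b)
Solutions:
 -Integral(1/(log(_y) - log(6) + log(5)), (_y, h(b))) = C1 - b


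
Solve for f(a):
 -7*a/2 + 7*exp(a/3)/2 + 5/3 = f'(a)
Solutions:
 f(a) = C1 - 7*a^2/4 + 5*a/3 + 21*exp(a/3)/2


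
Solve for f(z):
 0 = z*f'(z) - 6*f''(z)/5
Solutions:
 f(z) = C1 + C2*erfi(sqrt(15)*z/6)


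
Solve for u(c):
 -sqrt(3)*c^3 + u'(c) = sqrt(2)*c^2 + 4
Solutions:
 u(c) = C1 + sqrt(3)*c^4/4 + sqrt(2)*c^3/3 + 4*c


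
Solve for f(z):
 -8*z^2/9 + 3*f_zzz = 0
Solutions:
 f(z) = C1 + C2*z + C3*z^2 + 2*z^5/405


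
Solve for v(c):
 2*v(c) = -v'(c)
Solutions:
 v(c) = C1*exp(-2*c)


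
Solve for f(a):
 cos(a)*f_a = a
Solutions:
 f(a) = C1 + Integral(a/cos(a), a)


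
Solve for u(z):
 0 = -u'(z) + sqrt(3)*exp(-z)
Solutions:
 u(z) = C1 - sqrt(3)*exp(-z)


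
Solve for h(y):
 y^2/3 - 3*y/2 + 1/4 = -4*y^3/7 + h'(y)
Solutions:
 h(y) = C1 + y^4/7 + y^3/9 - 3*y^2/4 + y/4


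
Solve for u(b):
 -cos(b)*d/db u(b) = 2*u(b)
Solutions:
 u(b) = C1*(sin(b) - 1)/(sin(b) + 1)


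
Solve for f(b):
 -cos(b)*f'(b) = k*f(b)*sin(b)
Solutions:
 f(b) = C1*exp(k*log(cos(b)))


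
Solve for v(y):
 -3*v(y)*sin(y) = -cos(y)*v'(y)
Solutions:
 v(y) = C1/cos(y)^3


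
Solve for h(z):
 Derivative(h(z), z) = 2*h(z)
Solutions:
 h(z) = C1*exp(2*z)


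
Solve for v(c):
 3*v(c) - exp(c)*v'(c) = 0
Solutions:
 v(c) = C1*exp(-3*exp(-c))


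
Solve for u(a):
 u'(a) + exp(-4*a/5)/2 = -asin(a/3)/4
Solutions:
 u(a) = C1 - a*asin(a/3)/4 - sqrt(9 - a^2)/4 + 5*exp(-4*a/5)/8


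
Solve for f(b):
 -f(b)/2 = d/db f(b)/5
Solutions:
 f(b) = C1*exp(-5*b/2)


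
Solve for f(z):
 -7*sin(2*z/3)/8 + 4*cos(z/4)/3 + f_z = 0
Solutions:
 f(z) = C1 - 16*sin(z/4)/3 - 21*cos(2*z/3)/16


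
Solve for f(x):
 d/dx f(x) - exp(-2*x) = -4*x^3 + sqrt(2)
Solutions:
 f(x) = C1 - x^4 + sqrt(2)*x - exp(-2*x)/2


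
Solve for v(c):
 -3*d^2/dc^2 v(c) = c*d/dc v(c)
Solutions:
 v(c) = C1 + C2*erf(sqrt(6)*c/6)


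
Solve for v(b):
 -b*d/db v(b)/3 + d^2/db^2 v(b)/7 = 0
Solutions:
 v(b) = C1 + C2*erfi(sqrt(42)*b/6)


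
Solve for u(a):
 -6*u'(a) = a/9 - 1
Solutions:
 u(a) = C1 - a^2/108 + a/6


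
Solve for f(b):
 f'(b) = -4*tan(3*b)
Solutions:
 f(b) = C1 + 4*log(cos(3*b))/3


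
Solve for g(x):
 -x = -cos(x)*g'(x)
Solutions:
 g(x) = C1 + Integral(x/cos(x), x)


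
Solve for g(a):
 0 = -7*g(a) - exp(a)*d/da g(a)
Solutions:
 g(a) = C1*exp(7*exp(-a))


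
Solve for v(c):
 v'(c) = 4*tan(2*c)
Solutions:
 v(c) = C1 - 2*log(cos(2*c))


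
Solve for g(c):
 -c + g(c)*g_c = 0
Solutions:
 g(c) = -sqrt(C1 + c^2)
 g(c) = sqrt(C1 + c^2)


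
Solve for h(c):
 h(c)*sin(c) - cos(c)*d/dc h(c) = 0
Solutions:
 h(c) = C1/cos(c)


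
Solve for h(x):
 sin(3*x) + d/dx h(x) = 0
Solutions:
 h(x) = C1 + cos(3*x)/3


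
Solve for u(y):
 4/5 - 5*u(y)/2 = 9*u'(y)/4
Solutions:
 u(y) = C1*exp(-10*y/9) + 8/25


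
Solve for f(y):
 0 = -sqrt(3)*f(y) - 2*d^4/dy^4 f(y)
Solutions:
 f(y) = (C1*sin(2^(1/4)*3^(1/8)*y/2) + C2*cos(2^(1/4)*3^(1/8)*y/2))*exp(-2^(1/4)*3^(1/8)*y/2) + (C3*sin(2^(1/4)*3^(1/8)*y/2) + C4*cos(2^(1/4)*3^(1/8)*y/2))*exp(2^(1/4)*3^(1/8)*y/2)


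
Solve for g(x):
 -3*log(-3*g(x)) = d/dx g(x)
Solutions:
 Integral(1/(log(-_y) + log(3)), (_y, g(x)))/3 = C1 - x


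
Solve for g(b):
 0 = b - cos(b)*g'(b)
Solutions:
 g(b) = C1 + Integral(b/cos(b), b)


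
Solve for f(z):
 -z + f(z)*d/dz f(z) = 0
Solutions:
 f(z) = -sqrt(C1 + z^2)
 f(z) = sqrt(C1 + z^2)


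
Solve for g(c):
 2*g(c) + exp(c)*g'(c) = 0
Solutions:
 g(c) = C1*exp(2*exp(-c))


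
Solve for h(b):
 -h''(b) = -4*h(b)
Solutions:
 h(b) = C1*exp(-2*b) + C2*exp(2*b)


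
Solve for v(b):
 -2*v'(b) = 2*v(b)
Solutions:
 v(b) = C1*exp(-b)


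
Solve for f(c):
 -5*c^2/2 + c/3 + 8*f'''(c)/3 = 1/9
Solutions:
 f(c) = C1 + C2*c + C3*c^2 + c^5/64 - c^4/192 + c^3/144


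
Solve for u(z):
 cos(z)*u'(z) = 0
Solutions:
 u(z) = C1


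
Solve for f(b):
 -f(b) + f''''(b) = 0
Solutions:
 f(b) = C1*exp(-b) + C2*exp(b) + C3*sin(b) + C4*cos(b)


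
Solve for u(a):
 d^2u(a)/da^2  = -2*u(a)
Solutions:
 u(a) = C1*sin(sqrt(2)*a) + C2*cos(sqrt(2)*a)


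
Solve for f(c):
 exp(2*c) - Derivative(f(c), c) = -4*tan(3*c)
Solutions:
 f(c) = C1 + exp(2*c)/2 - 4*log(cos(3*c))/3


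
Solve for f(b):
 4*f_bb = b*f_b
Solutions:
 f(b) = C1 + C2*erfi(sqrt(2)*b/4)


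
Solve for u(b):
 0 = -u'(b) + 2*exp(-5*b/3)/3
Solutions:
 u(b) = C1 - 2*exp(-5*b/3)/5


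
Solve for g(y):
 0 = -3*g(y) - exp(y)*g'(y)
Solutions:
 g(y) = C1*exp(3*exp(-y))


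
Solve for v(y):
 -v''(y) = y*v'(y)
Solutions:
 v(y) = C1 + C2*erf(sqrt(2)*y/2)


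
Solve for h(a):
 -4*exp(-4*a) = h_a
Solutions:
 h(a) = C1 + exp(-4*a)


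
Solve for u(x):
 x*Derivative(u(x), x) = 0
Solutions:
 u(x) = C1


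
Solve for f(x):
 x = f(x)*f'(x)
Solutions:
 f(x) = -sqrt(C1 + x^2)
 f(x) = sqrt(C1 + x^2)


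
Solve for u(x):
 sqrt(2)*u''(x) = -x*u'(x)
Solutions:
 u(x) = C1 + C2*erf(2^(1/4)*x/2)


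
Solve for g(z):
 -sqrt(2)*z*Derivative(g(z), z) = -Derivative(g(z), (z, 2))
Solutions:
 g(z) = C1 + C2*erfi(2^(3/4)*z/2)


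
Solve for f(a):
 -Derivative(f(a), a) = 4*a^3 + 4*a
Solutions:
 f(a) = C1 - a^4 - 2*a^2


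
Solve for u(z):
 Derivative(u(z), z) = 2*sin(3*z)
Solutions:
 u(z) = C1 - 2*cos(3*z)/3


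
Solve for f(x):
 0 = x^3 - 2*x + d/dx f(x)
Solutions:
 f(x) = C1 - x^4/4 + x^2


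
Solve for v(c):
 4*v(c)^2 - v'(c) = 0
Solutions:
 v(c) = -1/(C1 + 4*c)


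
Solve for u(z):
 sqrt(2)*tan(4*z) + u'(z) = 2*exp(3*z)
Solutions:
 u(z) = C1 + 2*exp(3*z)/3 + sqrt(2)*log(cos(4*z))/4


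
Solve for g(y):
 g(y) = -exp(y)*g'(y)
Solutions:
 g(y) = C1*exp(exp(-y))


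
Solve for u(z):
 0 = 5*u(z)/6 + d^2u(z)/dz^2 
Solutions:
 u(z) = C1*sin(sqrt(30)*z/6) + C2*cos(sqrt(30)*z/6)


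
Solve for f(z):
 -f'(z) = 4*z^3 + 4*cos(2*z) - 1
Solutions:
 f(z) = C1 - z^4 + z - 2*sin(2*z)


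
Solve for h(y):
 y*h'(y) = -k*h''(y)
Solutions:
 h(y) = C1 + C2*sqrt(k)*erf(sqrt(2)*y*sqrt(1/k)/2)


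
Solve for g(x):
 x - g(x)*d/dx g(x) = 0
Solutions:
 g(x) = -sqrt(C1 + x^2)
 g(x) = sqrt(C1 + x^2)


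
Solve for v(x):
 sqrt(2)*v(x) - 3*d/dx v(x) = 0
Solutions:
 v(x) = C1*exp(sqrt(2)*x/3)


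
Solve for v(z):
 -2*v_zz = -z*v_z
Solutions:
 v(z) = C1 + C2*erfi(z/2)


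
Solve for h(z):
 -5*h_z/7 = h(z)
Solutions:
 h(z) = C1*exp(-7*z/5)


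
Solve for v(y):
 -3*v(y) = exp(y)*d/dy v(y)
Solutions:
 v(y) = C1*exp(3*exp(-y))


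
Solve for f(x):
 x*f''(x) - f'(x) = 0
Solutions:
 f(x) = C1 + C2*x^2


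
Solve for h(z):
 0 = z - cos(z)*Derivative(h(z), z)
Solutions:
 h(z) = C1 + Integral(z/cos(z), z)


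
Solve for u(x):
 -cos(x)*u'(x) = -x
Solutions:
 u(x) = C1 + Integral(x/cos(x), x)


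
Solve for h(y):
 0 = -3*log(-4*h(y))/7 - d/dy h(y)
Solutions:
 7*Integral(1/(log(-_y) + 2*log(2)), (_y, h(y)))/3 = C1 - y


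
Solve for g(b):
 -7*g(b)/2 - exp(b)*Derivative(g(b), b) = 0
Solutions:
 g(b) = C1*exp(7*exp(-b)/2)


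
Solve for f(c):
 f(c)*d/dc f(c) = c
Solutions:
 f(c) = -sqrt(C1 + c^2)
 f(c) = sqrt(C1 + c^2)


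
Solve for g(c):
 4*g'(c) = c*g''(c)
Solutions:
 g(c) = C1 + C2*c^5


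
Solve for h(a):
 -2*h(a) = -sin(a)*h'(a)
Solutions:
 h(a) = C1*(cos(a) - 1)/(cos(a) + 1)


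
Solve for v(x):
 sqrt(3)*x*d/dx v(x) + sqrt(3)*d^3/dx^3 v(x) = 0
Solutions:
 v(x) = C1 + Integral(C2*airyai(-x) + C3*airybi(-x), x)


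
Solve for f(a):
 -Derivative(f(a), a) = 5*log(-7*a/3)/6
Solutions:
 f(a) = C1 - 5*a*log(-a)/6 + 5*a*(-log(7) + 1 + log(3))/6


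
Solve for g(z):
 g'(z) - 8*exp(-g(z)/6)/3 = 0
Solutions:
 g(z) = 6*log(C1 + 4*z/9)


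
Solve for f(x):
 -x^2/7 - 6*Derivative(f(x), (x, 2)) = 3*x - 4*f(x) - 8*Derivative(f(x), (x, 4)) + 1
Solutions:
 f(x) = x^2/28 + 3*x/4 + (C1*sin(2^(3/4)*x*sin(atan(sqrt(23)/3)/2)/2) + C2*cos(2^(3/4)*x*sin(atan(sqrt(23)/3)/2)/2))*exp(-2^(3/4)*x*cos(atan(sqrt(23)/3)/2)/2) + (C3*sin(2^(3/4)*x*sin(atan(sqrt(23)/3)/2)/2) + C4*cos(2^(3/4)*x*sin(atan(sqrt(23)/3)/2)/2))*exp(2^(3/4)*x*cos(atan(sqrt(23)/3)/2)/2) + 5/14


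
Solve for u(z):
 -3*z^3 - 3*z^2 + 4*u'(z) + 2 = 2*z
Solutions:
 u(z) = C1 + 3*z^4/16 + z^3/4 + z^2/4 - z/2


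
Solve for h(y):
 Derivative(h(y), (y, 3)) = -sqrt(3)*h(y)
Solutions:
 h(y) = C3*exp(-3^(1/6)*y) + (C1*sin(3^(2/3)*y/2) + C2*cos(3^(2/3)*y/2))*exp(3^(1/6)*y/2)


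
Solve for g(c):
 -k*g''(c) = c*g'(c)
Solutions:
 g(c) = C1 + C2*sqrt(k)*erf(sqrt(2)*c*sqrt(1/k)/2)


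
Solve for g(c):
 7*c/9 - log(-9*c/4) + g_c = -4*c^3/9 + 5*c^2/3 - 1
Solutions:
 g(c) = C1 - c^4/9 + 5*c^3/9 - 7*c^2/18 + c*log(-c) + 2*c*(-1 - log(2) + log(3))


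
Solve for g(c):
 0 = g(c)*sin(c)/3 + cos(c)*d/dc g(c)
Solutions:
 g(c) = C1*cos(c)^(1/3)


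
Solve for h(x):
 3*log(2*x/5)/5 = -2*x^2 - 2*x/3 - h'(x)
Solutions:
 h(x) = C1 - 2*x^3/3 - x^2/3 - 3*x*log(x)/5 - 3*x*log(2)/5 + 3*x/5 + 3*x*log(5)/5


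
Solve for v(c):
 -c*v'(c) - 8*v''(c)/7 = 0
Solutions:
 v(c) = C1 + C2*erf(sqrt(7)*c/4)


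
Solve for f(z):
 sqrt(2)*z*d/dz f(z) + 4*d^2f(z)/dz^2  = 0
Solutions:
 f(z) = C1 + C2*erf(2^(3/4)*z/4)


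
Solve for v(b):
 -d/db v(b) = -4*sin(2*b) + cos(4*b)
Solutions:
 v(b) = C1 - sin(4*b)/4 - 2*cos(2*b)


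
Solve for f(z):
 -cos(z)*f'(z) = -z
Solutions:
 f(z) = C1 + Integral(z/cos(z), z)


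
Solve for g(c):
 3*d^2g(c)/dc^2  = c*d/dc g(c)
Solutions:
 g(c) = C1 + C2*erfi(sqrt(6)*c/6)


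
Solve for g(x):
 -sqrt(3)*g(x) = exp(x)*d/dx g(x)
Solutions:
 g(x) = C1*exp(sqrt(3)*exp(-x))


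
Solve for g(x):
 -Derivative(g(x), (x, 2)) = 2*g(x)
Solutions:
 g(x) = C1*sin(sqrt(2)*x) + C2*cos(sqrt(2)*x)


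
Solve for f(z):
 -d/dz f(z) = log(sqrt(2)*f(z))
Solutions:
 2*Integral(1/(2*log(_y) + log(2)), (_y, f(z))) = C1 - z


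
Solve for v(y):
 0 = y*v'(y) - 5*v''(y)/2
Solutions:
 v(y) = C1 + C2*erfi(sqrt(5)*y/5)


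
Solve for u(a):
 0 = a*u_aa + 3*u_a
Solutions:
 u(a) = C1 + C2/a^2


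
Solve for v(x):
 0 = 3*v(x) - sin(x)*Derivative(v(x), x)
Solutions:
 v(x) = C1*(cos(x) - 1)^(3/2)/(cos(x) + 1)^(3/2)


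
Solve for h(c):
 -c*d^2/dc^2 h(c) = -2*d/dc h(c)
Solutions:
 h(c) = C1 + C2*c^3


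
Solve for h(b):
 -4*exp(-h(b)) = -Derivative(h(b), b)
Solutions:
 h(b) = log(C1 + 4*b)


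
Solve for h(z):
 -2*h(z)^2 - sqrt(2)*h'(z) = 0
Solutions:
 h(z) = 1/(C1 + sqrt(2)*z)


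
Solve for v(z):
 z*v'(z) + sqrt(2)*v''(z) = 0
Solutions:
 v(z) = C1 + C2*erf(2^(1/4)*z/2)


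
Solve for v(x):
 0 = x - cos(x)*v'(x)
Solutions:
 v(x) = C1 + Integral(x/cos(x), x)


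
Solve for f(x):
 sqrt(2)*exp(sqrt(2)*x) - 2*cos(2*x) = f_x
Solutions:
 f(x) = C1 + exp(sqrt(2)*x) - sin(2*x)


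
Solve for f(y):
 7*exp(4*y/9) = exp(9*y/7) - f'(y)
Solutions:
 f(y) = C1 - 63*exp(4*y/9)/4 + 7*exp(9*y/7)/9


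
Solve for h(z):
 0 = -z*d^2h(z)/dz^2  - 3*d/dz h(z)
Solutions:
 h(z) = C1 + C2/z^2


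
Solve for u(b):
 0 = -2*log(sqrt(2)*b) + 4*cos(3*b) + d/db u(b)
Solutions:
 u(b) = C1 + 2*b*log(b) - 2*b + b*log(2) - 4*sin(3*b)/3


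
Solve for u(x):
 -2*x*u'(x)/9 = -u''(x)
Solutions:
 u(x) = C1 + C2*erfi(x/3)


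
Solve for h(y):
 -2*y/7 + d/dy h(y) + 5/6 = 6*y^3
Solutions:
 h(y) = C1 + 3*y^4/2 + y^2/7 - 5*y/6


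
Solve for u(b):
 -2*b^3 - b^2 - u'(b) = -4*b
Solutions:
 u(b) = C1 - b^4/2 - b^3/3 + 2*b^2


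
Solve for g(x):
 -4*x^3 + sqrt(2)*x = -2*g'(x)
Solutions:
 g(x) = C1 + x^4/2 - sqrt(2)*x^2/4


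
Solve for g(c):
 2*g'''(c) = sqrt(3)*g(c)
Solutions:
 g(c) = C3*exp(2^(2/3)*3^(1/6)*c/2) + (C1*sin(6^(2/3)*c/4) + C2*cos(6^(2/3)*c/4))*exp(-2^(2/3)*3^(1/6)*c/4)


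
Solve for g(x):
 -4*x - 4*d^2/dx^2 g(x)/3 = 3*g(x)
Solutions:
 g(x) = C1*sin(3*x/2) + C2*cos(3*x/2) - 4*x/3


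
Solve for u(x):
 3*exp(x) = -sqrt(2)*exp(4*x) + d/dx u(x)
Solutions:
 u(x) = C1 + sqrt(2)*exp(4*x)/4 + 3*exp(x)


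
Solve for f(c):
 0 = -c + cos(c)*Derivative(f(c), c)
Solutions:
 f(c) = C1 + Integral(c/cos(c), c)


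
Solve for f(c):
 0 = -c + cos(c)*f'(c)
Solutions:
 f(c) = C1 + Integral(c/cos(c), c)


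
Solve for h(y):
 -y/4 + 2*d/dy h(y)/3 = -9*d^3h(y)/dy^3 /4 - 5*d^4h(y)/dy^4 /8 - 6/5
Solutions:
 h(y) = C1 + C2*exp(y*(-18 + 27*3^(1/3)/(5*sqrt(187) + 106)^(1/3) + 3^(2/3)*(5*sqrt(187) + 106)^(1/3))/15)*sin(3^(1/6)*y*(-(5*sqrt(187) + 106)^(1/3) + 9*3^(2/3)/(5*sqrt(187) + 106)^(1/3))/5) + C3*exp(y*(-18 + 27*3^(1/3)/(5*sqrt(187) + 106)^(1/3) + 3^(2/3)*(5*sqrt(187) + 106)^(1/3))/15)*cos(3^(1/6)*y*(-(5*sqrt(187) + 106)^(1/3) + 9*3^(2/3)/(5*sqrt(187) + 106)^(1/3))/5) + C4*exp(-2*y*(27*3^(1/3)/(5*sqrt(187) + 106)^(1/3) + 9 + 3^(2/3)*(5*sqrt(187) + 106)^(1/3))/15) + 3*y^2/16 - 9*y/5


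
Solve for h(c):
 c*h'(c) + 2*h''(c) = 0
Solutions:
 h(c) = C1 + C2*erf(c/2)


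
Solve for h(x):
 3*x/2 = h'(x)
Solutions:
 h(x) = C1 + 3*x^2/4


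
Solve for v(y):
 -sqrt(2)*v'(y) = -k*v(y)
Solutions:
 v(y) = C1*exp(sqrt(2)*k*y/2)


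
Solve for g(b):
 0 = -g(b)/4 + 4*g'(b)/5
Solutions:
 g(b) = C1*exp(5*b/16)


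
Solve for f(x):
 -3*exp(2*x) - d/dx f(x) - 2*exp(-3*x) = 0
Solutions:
 f(x) = C1 - 3*exp(2*x)/2 + 2*exp(-3*x)/3


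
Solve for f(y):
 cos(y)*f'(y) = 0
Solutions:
 f(y) = C1


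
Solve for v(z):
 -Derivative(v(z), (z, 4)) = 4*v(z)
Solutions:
 v(z) = (C1*sin(z) + C2*cos(z))*exp(-z) + (C3*sin(z) + C4*cos(z))*exp(z)


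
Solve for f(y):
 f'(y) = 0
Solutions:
 f(y) = C1


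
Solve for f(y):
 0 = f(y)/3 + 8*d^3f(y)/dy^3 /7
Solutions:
 f(y) = C3*exp(-3^(2/3)*7^(1/3)*y/6) + (C1*sin(3^(1/6)*7^(1/3)*y/4) + C2*cos(3^(1/6)*7^(1/3)*y/4))*exp(3^(2/3)*7^(1/3)*y/12)


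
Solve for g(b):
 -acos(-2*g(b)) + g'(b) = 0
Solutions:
 Integral(1/acos(-2*_y), (_y, g(b))) = C1 + b


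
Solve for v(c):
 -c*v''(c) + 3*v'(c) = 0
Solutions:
 v(c) = C1 + C2*c^4


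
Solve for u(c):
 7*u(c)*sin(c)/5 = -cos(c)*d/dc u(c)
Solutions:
 u(c) = C1*cos(c)^(7/5)


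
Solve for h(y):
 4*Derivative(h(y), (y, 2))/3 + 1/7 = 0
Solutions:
 h(y) = C1 + C2*y - 3*y^2/56


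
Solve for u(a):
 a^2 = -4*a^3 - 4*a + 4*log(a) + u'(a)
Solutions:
 u(a) = C1 + a^4 + a^3/3 + 2*a^2 - 4*a*log(a) + 4*a


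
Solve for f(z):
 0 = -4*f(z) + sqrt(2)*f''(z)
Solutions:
 f(z) = C1*exp(-2^(3/4)*z) + C2*exp(2^(3/4)*z)


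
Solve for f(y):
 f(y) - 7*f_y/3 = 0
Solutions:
 f(y) = C1*exp(3*y/7)


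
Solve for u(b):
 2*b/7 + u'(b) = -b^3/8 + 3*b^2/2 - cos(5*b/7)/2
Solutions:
 u(b) = C1 - b^4/32 + b^3/2 - b^2/7 - 7*sin(5*b/7)/10


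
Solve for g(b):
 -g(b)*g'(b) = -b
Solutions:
 g(b) = -sqrt(C1 + b^2)
 g(b) = sqrt(C1 + b^2)


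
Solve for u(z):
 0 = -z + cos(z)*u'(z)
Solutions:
 u(z) = C1 + Integral(z/cos(z), z)


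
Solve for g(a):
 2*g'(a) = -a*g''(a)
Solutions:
 g(a) = C1 + C2/a


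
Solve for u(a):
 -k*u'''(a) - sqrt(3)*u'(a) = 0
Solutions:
 u(a) = C1 + C2*exp(-3^(1/4)*a*sqrt(-1/k)) + C3*exp(3^(1/4)*a*sqrt(-1/k))


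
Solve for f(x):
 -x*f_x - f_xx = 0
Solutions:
 f(x) = C1 + C2*erf(sqrt(2)*x/2)


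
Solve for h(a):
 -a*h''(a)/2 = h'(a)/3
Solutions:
 h(a) = C1 + C2*a^(1/3)


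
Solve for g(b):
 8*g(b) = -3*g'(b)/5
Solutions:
 g(b) = C1*exp(-40*b/3)


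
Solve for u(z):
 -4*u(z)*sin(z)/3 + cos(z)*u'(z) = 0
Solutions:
 u(z) = C1/cos(z)^(4/3)


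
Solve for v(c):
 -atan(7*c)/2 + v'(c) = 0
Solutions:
 v(c) = C1 + c*atan(7*c)/2 - log(49*c^2 + 1)/28


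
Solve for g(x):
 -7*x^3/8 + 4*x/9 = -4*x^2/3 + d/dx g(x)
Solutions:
 g(x) = C1 - 7*x^4/32 + 4*x^3/9 + 2*x^2/9


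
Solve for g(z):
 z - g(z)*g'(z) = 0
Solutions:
 g(z) = -sqrt(C1 + z^2)
 g(z) = sqrt(C1 + z^2)


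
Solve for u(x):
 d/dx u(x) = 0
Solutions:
 u(x) = C1


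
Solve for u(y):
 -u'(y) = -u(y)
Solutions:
 u(y) = C1*exp(y)


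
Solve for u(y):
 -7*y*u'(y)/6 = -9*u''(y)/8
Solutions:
 u(y) = C1 + C2*erfi(sqrt(42)*y/9)


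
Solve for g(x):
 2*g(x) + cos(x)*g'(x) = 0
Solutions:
 g(x) = C1*(sin(x) - 1)/(sin(x) + 1)


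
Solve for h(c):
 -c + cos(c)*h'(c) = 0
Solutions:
 h(c) = C1 + Integral(c/cos(c), c)


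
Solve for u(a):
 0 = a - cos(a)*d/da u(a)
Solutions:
 u(a) = C1 + Integral(a/cos(a), a)


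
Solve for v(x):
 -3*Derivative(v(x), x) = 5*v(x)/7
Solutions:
 v(x) = C1*exp(-5*x/21)


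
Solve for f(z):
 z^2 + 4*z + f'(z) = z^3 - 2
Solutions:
 f(z) = C1 + z^4/4 - z^3/3 - 2*z^2 - 2*z


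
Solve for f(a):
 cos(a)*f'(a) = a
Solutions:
 f(a) = C1 + Integral(a/cos(a), a)


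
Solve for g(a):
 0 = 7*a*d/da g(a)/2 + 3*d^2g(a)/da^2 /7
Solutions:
 g(a) = C1 + C2*erf(7*sqrt(3)*a/6)


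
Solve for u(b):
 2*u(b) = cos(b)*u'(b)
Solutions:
 u(b) = C1*(sin(b) + 1)/(sin(b) - 1)


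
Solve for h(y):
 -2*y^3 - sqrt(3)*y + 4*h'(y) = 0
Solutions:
 h(y) = C1 + y^4/8 + sqrt(3)*y^2/8


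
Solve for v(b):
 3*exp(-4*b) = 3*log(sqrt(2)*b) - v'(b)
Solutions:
 v(b) = C1 + 3*b*log(b) + b*(-3 + 3*log(2)/2) + 3*exp(-4*b)/4


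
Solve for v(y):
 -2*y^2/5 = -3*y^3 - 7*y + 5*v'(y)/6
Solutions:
 v(y) = C1 + 9*y^4/10 - 4*y^3/25 + 21*y^2/5


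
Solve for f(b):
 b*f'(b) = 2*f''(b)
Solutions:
 f(b) = C1 + C2*erfi(b/2)


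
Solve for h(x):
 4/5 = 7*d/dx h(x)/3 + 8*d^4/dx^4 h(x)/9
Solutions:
 h(x) = C1 + C4*exp(-21^(1/3)*x/2) + 12*x/35 + (C2*sin(3^(5/6)*7^(1/3)*x/4) + C3*cos(3^(5/6)*7^(1/3)*x/4))*exp(21^(1/3)*x/4)


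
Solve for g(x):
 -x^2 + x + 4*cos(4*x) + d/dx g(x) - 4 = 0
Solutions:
 g(x) = C1 + x^3/3 - x^2/2 + 4*x - sin(4*x)


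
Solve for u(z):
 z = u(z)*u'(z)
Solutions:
 u(z) = -sqrt(C1 + z^2)
 u(z) = sqrt(C1 + z^2)


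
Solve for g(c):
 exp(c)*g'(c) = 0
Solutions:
 g(c) = C1


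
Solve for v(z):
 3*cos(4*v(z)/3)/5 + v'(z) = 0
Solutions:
 3*z/5 - 3*log(sin(4*v(z)/3) - 1)/8 + 3*log(sin(4*v(z)/3) + 1)/8 = C1


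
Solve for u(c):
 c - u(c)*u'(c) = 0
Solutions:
 u(c) = -sqrt(C1 + c^2)
 u(c) = sqrt(C1 + c^2)


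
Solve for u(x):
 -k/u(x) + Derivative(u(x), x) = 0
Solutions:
 u(x) = -sqrt(C1 + 2*k*x)
 u(x) = sqrt(C1 + 2*k*x)


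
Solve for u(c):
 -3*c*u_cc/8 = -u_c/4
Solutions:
 u(c) = C1 + C2*c^(5/3)


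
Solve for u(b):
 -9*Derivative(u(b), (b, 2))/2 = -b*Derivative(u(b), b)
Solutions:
 u(b) = C1 + C2*erfi(b/3)


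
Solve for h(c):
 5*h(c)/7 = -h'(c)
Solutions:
 h(c) = C1*exp(-5*c/7)


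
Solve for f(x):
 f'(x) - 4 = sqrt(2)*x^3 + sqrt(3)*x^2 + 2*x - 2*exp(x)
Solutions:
 f(x) = C1 + sqrt(2)*x^4/4 + sqrt(3)*x^3/3 + x^2 + 4*x - 2*exp(x)


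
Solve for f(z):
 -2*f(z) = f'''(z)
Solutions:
 f(z) = C3*exp(-2^(1/3)*z) + (C1*sin(2^(1/3)*sqrt(3)*z/2) + C2*cos(2^(1/3)*sqrt(3)*z/2))*exp(2^(1/3)*z/2)


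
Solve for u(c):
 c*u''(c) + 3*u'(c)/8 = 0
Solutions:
 u(c) = C1 + C2*c^(5/8)


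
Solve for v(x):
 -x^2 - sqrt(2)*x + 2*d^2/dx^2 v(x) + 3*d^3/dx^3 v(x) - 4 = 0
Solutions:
 v(x) = C1 + C2*x + C3*exp(-2*x/3) + x^4/24 + x^3*(-3 + sqrt(2))/12 + x^2*(17 - 3*sqrt(2))/8


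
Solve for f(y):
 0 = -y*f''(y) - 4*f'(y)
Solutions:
 f(y) = C1 + C2/y^3


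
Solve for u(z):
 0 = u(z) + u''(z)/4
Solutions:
 u(z) = C1*sin(2*z) + C2*cos(2*z)


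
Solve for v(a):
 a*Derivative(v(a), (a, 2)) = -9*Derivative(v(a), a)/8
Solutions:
 v(a) = C1 + C2/a^(1/8)


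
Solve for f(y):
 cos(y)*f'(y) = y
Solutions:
 f(y) = C1 + Integral(y/cos(y), y)


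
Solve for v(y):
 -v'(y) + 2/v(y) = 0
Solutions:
 v(y) = -sqrt(C1 + 4*y)
 v(y) = sqrt(C1 + 4*y)


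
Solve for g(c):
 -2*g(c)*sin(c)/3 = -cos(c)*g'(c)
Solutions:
 g(c) = C1/cos(c)^(2/3)


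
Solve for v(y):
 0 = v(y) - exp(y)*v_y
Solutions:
 v(y) = C1*exp(-exp(-y))


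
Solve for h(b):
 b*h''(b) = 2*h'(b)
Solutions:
 h(b) = C1 + C2*b^3


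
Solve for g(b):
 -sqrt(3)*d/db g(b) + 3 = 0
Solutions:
 g(b) = C1 + sqrt(3)*b


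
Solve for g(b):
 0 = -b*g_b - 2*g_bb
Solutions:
 g(b) = C1 + C2*erf(b/2)


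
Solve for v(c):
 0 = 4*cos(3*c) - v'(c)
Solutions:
 v(c) = C1 + 4*sin(3*c)/3


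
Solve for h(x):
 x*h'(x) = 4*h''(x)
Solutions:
 h(x) = C1 + C2*erfi(sqrt(2)*x/4)


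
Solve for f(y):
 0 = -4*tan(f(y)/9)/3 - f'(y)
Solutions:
 f(y) = -9*asin(C1*exp(-4*y/27)) + 9*pi
 f(y) = 9*asin(C1*exp(-4*y/27))


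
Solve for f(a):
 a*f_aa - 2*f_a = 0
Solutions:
 f(a) = C1 + C2*a^3


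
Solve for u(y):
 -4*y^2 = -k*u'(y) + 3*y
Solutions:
 u(y) = C1 + 4*y^3/(3*k) + 3*y^2/(2*k)


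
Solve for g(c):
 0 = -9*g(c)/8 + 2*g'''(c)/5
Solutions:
 g(c) = C3*exp(2^(2/3)*45^(1/3)*c/4) + (C1*sin(3*2^(2/3)*3^(1/6)*5^(1/3)*c/8) + C2*cos(3*2^(2/3)*3^(1/6)*5^(1/3)*c/8))*exp(-2^(2/3)*45^(1/3)*c/8)


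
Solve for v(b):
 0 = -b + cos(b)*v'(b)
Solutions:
 v(b) = C1 + Integral(b/cos(b), b)


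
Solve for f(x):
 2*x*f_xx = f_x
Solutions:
 f(x) = C1 + C2*x^(3/2)


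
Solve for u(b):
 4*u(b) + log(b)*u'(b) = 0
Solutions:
 u(b) = C1*exp(-4*li(b))


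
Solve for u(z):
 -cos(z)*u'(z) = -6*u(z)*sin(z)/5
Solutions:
 u(z) = C1/cos(z)^(6/5)


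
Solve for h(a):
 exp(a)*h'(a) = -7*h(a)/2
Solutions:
 h(a) = C1*exp(7*exp(-a)/2)


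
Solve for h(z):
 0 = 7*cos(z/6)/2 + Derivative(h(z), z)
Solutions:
 h(z) = C1 - 21*sin(z/6)


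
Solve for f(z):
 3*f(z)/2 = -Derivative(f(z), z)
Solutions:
 f(z) = C1*exp(-3*z/2)


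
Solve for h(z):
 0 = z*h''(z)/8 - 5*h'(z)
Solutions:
 h(z) = C1 + C2*z^41


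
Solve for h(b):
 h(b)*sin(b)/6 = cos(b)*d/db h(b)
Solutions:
 h(b) = C1/cos(b)^(1/6)


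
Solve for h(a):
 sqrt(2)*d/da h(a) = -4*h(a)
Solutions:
 h(a) = C1*exp(-2*sqrt(2)*a)


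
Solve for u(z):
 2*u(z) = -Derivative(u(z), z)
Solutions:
 u(z) = C1*exp(-2*z)


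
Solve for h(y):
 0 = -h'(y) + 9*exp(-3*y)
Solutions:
 h(y) = C1 - 3*exp(-3*y)


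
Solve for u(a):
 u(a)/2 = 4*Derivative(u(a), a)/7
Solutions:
 u(a) = C1*exp(7*a/8)


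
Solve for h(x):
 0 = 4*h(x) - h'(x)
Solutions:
 h(x) = C1*exp(4*x)


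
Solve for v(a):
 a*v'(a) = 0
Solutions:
 v(a) = C1


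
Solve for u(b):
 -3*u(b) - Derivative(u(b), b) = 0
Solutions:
 u(b) = C1*exp(-3*b)


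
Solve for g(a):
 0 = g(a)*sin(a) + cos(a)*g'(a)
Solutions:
 g(a) = C1*cos(a)


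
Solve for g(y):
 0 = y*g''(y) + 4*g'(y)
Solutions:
 g(y) = C1 + C2/y^3


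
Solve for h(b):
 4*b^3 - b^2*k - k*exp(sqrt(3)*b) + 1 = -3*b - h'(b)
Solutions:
 h(b) = C1 - b^4 + b^3*k/3 - 3*b^2/2 - b + sqrt(3)*k*exp(sqrt(3)*b)/3


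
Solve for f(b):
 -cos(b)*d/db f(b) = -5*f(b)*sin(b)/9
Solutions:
 f(b) = C1/cos(b)^(5/9)


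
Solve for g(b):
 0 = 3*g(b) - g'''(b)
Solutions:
 g(b) = C3*exp(3^(1/3)*b) + (C1*sin(3^(5/6)*b/2) + C2*cos(3^(5/6)*b/2))*exp(-3^(1/3)*b/2)


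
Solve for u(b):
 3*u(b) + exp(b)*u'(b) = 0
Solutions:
 u(b) = C1*exp(3*exp(-b))


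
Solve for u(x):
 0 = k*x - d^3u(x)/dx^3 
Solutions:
 u(x) = C1 + C2*x + C3*x^2 + k*x^4/24


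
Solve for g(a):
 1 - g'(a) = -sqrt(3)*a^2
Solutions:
 g(a) = C1 + sqrt(3)*a^3/3 + a


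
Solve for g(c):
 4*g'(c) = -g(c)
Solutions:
 g(c) = C1*exp(-c/4)


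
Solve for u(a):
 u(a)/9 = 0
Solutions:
 u(a) = 0


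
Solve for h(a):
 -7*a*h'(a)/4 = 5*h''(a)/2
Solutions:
 h(a) = C1 + C2*erf(sqrt(35)*a/10)


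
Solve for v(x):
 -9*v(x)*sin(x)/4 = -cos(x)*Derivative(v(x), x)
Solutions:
 v(x) = C1/cos(x)^(9/4)


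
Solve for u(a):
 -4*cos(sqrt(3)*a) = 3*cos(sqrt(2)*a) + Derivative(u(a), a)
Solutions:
 u(a) = C1 - 3*sqrt(2)*sin(sqrt(2)*a)/2 - 4*sqrt(3)*sin(sqrt(3)*a)/3


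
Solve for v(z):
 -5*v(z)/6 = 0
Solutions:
 v(z) = 0


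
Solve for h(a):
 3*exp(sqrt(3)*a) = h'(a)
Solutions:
 h(a) = C1 + sqrt(3)*exp(sqrt(3)*a)


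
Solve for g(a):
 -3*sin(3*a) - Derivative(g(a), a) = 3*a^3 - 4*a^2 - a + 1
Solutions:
 g(a) = C1 - 3*a^4/4 + 4*a^3/3 + a^2/2 - a + cos(3*a)


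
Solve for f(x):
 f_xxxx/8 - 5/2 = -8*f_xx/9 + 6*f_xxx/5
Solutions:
 f(x) = C1 + C2*x + C3*exp(8*x*(9 - 2*sqrt(14))/15) + C4*exp(8*x*(2*sqrt(14) + 9)/15) + 45*x^2/32


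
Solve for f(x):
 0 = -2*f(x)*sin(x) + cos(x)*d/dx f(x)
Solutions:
 f(x) = C1/cos(x)^2


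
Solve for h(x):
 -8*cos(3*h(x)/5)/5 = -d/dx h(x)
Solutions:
 -8*x/5 - 5*log(sin(3*h(x)/5) - 1)/6 + 5*log(sin(3*h(x)/5) + 1)/6 = C1


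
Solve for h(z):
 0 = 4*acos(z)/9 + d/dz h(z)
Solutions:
 h(z) = C1 - 4*z*acos(z)/9 + 4*sqrt(1 - z^2)/9


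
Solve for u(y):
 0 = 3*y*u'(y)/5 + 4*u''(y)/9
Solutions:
 u(y) = C1 + C2*erf(3*sqrt(30)*y/20)


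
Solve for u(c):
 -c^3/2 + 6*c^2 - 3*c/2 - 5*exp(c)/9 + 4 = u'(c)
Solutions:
 u(c) = C1 - c^4/8 + 2*c^3 - 3*c^2/4 + 4*c - 5*exp(c)/9


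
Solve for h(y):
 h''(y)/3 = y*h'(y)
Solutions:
 h(y) = C1 + C2*erfi(sqrt(6)*y/2)


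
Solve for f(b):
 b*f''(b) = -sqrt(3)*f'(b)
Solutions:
 f(b) = C1 + C2*b^(1 - sqrt(3))


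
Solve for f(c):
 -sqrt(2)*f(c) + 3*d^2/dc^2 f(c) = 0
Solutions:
 f(c) = C1*exp(-2^(1/4)*sqrt(3)*c/3) + C2*exp(2^(1/4)*sqrt(3)*c/3)


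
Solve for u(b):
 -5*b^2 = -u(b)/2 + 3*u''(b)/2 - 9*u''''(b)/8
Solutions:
 u(b) = 10*b^2 + (C1 + C2*b)*exp(-sqrt(6)*b/3) + (C3 + C4*b)*exp(sqrt(6)*b/3) + 60


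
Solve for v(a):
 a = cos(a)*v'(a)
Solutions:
 v(a) = C1 + Integral(a/cos(a), a)


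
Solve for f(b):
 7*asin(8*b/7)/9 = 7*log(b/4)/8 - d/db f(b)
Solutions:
 f(b) = C1 + 7*b*log(b)/8 - 7*b*asin(8*b/7)/9 - 7*b*log(2)/4 - 7*b/8 - 7*sqrt(49 - 64*b^2)/72


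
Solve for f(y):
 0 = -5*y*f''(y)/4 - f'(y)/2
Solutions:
 f(y) = C1 + C2*y^(3/5)


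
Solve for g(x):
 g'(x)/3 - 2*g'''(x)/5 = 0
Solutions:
 g(x) = C1 + C2*exp(-sqrt(30)*x/6) + C3*exp(sqrt(30)*x/6)


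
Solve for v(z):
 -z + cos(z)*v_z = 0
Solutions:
 v(z) = C1 + Integral(z/cos(z), z)


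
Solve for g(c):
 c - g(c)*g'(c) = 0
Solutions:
 g(c) = -sqrt(C1 + c^2)
 g(c) = sqrt(C1 + c^2)


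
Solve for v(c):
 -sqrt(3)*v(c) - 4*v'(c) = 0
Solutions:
 v(c) = C1*exp(-sqrt(3)*c/4)


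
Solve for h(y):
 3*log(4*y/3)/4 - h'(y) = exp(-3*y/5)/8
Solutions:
 h(y) = C1 + 3*y*log(y)/4 + 3*y*(-log(3) - 1 + 2*log(2))/4 + 5*exp(-3*y/5)/24


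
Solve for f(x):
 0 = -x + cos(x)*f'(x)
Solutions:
 f(x) = C1 + Integral(x/cos(x), x)


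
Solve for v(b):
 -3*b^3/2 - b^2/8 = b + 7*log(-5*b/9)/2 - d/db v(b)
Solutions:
 v(b) = C1 + 3*b^4/8 + b^3/24 + b^2/2 + 7*b*log(-b)/2 + b*(-7*log(3) - 7/2 + 7*log(5)/2)


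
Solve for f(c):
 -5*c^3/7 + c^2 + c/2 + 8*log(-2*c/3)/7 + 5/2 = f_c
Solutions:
 f(c) = C1 - 5*c^4/28 + c^3/3 + c^2/4 + 8*c*log(-c)/7 + c*(-16*log(3) + 16*log(2) + 19)/14


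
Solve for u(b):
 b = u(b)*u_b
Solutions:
 u(b) = -sqrt(C1 + b^2)
 u(b) = sqrt(C1 + b^2)


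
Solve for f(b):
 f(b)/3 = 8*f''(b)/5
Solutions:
 f(b) = C1*exp(-sqrt(30)*b/12) + C2*exp(sqrt(30)*b/12)


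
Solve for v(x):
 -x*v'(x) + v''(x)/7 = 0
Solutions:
 v(x) = C1 + C2*erfi(sqrt(14)*x/2)


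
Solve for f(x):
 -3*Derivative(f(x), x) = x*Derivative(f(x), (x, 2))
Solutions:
 f(x) = C1 + C2/x^2


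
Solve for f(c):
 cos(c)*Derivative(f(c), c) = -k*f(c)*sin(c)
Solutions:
 f(c) = C1*exp(k*log(cos(c)))


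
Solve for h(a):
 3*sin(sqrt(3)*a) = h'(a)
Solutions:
 h(a) = C1 - sqrt(3)*cos(sqrt(3)*a)


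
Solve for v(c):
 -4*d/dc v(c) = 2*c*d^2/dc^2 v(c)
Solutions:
 v(c) = C1 + C2/c


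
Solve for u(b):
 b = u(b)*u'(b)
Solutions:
 u(b) = -sqrt(C1 + b^2)
 u(b) = sqrt(C1 + b^2)


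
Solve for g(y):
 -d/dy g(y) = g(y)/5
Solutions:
 g(y) = C1*exp(-y/5)


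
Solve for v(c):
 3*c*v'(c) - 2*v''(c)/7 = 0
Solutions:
 v(c) = C1 + C2*erfi(sqrt(21)*c/2)


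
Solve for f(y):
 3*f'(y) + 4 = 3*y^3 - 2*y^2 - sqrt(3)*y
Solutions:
 f(y) = C1 + y^4/4 - 2*y^3/9 - sqrt(3)*y^2/6 - 4*y/3


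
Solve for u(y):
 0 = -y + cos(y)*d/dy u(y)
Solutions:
 u(y) = C1 + Integral(y/cos(y), y)


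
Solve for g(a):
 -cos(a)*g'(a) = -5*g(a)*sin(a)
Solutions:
 g(a) = C1/cos(a)^5


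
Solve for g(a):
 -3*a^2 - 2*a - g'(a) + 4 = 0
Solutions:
 g(a) = C1 - a^3 - a^2 + 4*a


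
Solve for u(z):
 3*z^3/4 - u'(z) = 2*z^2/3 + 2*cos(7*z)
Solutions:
 u(z) = C1 + 3*z^4/16 - 2*z^3/9 - 2*sin(7*z)/7


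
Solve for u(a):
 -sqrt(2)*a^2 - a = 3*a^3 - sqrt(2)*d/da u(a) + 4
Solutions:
 u(a) = C1 + 3*sqrt(2)*a^4/8 + a^3/3 + sqrt(2)*a^2/4 + 2*sqrt(2)*a


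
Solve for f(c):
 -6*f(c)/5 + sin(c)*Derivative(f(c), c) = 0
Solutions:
 f(c) = C1*(cos(c) - 1)^(3/5)/(cos(c) + 1)^(3/5)


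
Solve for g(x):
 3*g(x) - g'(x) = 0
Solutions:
 g(x) = C1*exp(3*x)
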